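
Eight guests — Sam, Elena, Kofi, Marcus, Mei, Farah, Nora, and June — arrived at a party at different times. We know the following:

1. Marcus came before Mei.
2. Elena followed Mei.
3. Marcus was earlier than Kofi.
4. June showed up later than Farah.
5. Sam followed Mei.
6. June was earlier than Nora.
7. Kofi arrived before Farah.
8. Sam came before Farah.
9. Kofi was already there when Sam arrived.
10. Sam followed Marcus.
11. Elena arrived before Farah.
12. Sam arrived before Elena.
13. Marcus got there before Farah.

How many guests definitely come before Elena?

4

Directly stated before Elena: Mei and Sam.
Kofi reaches Elena via Kofi → Sam → Elena.
Marcus reaches Elena via Marcus → Sam → Elena.
No chain forces Farah (or any of the others) ahead of Elena.
That's Kofi, Marcus, Mei, and Sam — 4 in all.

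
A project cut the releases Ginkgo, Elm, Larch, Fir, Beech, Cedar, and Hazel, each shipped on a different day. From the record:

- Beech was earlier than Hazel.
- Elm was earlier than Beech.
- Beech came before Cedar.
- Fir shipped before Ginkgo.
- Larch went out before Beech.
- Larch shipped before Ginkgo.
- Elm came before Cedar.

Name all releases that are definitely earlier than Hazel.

Directly stated before Hazel: Beech.
Elm reaches Hazel via Elm → Beech → Hazel.
Larch reaches Hazel via Larch → Beech → Hazel.
No chain forces Cedar (or any of the others) ahead of Hazel.

Beech, Elm, Larch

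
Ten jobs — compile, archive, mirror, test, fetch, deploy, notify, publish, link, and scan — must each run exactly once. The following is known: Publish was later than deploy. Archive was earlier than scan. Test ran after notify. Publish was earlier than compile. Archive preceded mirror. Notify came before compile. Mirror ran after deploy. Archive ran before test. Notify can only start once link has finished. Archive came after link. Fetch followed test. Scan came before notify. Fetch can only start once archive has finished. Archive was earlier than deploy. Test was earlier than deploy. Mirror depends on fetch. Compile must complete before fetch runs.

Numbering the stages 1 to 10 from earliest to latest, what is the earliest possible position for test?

5

Archive, link, notify, and scan must all come before test — 4 forced predecessors.
Nothing else is forced ahead of test, so its earliest slot is position 4 + 1 = 5.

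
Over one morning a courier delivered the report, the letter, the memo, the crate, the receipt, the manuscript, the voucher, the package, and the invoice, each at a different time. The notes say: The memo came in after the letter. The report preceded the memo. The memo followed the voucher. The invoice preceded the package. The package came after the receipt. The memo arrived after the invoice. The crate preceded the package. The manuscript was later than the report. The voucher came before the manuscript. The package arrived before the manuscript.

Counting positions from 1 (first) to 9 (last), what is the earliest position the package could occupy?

The crate, the invoice, and the receipt must all come before the package — 3 forced predecessors.
Nothing else is forced ahead of the package, so its earliest slot is position 3 + 1 = 4.

4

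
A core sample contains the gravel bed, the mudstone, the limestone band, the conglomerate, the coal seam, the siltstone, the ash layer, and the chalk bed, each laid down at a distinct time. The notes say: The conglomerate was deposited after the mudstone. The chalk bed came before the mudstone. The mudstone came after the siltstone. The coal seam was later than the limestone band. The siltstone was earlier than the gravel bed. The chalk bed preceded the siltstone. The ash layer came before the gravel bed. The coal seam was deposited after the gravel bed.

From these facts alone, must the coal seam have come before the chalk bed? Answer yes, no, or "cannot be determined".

Tracing the constraints gives the chalk bed → the siltstone → the gravel bed → the coal seam, so the chalk bed must come before the coal seam.
That means the coal seam cannot be before the chalk bed.

no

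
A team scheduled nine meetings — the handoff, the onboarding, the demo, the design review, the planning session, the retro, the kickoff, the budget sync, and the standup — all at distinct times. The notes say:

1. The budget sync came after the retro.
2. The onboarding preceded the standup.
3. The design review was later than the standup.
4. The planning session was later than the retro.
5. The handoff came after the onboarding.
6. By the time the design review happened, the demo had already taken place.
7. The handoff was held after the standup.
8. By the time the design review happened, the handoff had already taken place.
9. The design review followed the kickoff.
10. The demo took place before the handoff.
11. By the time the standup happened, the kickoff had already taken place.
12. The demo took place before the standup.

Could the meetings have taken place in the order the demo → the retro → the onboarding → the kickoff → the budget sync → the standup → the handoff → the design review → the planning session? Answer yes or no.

yes

Check each stated constraint against the proposed order — e.g. the demo is ahead of the design review; the retro is ahead of the planning session. Every pair is in the required order; nothing is violated.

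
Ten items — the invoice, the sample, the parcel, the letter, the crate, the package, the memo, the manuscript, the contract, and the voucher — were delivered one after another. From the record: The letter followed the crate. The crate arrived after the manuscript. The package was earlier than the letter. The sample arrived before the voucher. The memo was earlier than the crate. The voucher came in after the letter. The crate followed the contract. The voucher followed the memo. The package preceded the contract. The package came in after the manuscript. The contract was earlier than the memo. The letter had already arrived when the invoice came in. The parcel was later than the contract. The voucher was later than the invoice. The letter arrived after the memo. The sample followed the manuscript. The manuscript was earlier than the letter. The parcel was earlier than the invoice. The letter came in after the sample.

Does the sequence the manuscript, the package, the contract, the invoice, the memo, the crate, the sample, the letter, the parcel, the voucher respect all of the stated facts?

The constraints require the parcel before the invoice, but in the proposed sequence the invoice appears ahead of the parcel. That one violation is enough.

no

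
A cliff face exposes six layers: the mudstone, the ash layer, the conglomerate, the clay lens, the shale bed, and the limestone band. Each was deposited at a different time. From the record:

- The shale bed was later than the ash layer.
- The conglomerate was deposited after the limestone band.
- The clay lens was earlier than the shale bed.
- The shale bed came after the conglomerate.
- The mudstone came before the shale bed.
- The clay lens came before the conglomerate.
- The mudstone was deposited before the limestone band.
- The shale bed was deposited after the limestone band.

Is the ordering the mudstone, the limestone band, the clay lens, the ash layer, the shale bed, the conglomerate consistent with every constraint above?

no

The constraints require the conglomerate before the shale bed, but in the proposed sequence the shale bed appears ahead of the conglomerate. That one violation is enough.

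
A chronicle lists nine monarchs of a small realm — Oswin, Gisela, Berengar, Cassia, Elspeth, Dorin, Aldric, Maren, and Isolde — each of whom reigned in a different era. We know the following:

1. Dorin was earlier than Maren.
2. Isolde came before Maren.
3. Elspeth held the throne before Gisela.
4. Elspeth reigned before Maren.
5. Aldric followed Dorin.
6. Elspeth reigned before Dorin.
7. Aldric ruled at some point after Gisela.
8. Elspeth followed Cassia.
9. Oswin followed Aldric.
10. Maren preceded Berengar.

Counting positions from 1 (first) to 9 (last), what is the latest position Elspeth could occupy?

3

Elspeth must come before Aldric, Berengar, Dorin, Gisela, Maren, and Oswin — 6 rulers forced after them.
Everything else can be placed before Elspeth in some valid order, so Elspeth can sit as late as position 9 − 6 = 3.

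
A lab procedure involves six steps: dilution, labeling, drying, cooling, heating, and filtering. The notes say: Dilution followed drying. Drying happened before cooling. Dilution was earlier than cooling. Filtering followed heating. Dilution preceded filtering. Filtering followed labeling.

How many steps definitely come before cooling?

Directly stated before cooling: dilution and drying.
No chain forces labeling (or any of the others) ahead of cooling.
That's dilution and drying — 2 in all.

2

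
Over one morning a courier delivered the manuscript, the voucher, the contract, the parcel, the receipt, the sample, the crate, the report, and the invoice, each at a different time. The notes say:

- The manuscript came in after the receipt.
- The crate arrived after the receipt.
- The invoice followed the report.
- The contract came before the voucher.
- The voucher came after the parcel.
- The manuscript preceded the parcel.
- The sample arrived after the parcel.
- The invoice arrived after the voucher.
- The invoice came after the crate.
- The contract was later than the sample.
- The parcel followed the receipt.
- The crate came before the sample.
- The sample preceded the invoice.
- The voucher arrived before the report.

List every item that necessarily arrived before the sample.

the crate, the manuscript, the parcel, the receipt

Directly stated before the sample: the crate and the parcel.
The manuscript reaches the sample via the manuscript → the parcel → the sample.
The receipt reaches the sample via the receipt → the crate → the sample.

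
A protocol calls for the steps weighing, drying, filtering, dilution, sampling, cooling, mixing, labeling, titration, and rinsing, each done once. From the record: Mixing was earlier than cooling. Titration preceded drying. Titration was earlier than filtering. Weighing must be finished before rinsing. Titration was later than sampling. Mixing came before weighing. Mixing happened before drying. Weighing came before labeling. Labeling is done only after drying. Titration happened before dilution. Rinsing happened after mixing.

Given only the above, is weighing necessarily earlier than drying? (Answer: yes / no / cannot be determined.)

No chain of stated constraints runs from weighing to drying, and none runs from drying to weighing either.
So the relative order of weighing and drying is not fixed by the given facts.

cannot be determined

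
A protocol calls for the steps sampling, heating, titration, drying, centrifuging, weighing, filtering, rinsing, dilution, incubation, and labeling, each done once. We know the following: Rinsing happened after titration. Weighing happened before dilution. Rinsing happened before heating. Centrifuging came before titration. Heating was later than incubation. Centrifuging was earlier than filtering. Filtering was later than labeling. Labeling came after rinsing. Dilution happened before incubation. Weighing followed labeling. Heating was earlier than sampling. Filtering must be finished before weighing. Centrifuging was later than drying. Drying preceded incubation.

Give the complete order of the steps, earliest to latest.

The constraints fix every adjacent pair, so only one ordering works:
drying → centrifuging → titration → rinsing → labeling → filtering → weighing → dilution → incubation → heating → sampling.

drying, centrifuging, titration, rinsing, labeling, filtering, weighing, dilution, incubation, heating, sampling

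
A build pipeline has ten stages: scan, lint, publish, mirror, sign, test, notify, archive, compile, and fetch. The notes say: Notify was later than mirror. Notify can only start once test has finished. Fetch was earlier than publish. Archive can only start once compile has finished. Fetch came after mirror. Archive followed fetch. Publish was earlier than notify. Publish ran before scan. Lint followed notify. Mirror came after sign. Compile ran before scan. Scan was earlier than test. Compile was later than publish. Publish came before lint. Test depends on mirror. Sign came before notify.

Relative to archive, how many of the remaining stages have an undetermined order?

Forced before archive: compile, fetch, mirror, publish, and sign.
That leaves lint, notify, scan, and test with no forced order relative to archive — 4.

4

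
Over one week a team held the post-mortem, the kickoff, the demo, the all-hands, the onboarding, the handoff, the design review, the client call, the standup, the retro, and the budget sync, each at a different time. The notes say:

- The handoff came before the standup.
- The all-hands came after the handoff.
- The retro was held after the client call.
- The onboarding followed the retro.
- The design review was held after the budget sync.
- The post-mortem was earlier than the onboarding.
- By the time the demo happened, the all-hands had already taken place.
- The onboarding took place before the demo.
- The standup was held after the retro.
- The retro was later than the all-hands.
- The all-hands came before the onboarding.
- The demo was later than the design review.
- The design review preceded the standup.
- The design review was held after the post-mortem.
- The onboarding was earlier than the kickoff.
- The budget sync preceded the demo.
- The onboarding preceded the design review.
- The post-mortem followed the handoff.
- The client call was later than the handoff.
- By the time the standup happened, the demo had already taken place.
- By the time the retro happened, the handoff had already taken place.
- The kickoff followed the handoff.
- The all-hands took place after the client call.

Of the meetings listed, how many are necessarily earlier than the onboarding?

5

Directly stated before the onboarding: the all-hands, the post-mortem, and the retro.
The client call reaches the onboarding via the client call → the retro → the onboarding.
The handoff reaches the onboarding via the handoff → the all-hands → the onboarding.
No chain forces the kickoff (or any of the others) ahead of the onboarding.
That's the all-hands, the client call, the handoff, the post-mortem, and the retro — 5 in all.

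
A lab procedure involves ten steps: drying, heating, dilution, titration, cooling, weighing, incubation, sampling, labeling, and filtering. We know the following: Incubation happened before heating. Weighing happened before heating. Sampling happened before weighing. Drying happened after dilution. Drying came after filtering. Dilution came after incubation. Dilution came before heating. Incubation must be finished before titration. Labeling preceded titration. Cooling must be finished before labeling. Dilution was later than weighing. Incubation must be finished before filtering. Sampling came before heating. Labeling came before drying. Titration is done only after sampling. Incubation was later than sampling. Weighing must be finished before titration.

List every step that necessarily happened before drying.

Directly stated before drying: dilution, filtering, and labeling.
Cooling reaches drying via cooling → labeling → drying.
Incubation reaches drying via incubation → filtering → drying.
Sampling reaches drying via sampling → incubation → filtering → drying.
Likewise weighing reaches drying by chaining the stated constraints.
No chain forces titration (or any of the others) ahead of drying.

cooling, dilution, filtering, incubation, labeling, sampling, weighing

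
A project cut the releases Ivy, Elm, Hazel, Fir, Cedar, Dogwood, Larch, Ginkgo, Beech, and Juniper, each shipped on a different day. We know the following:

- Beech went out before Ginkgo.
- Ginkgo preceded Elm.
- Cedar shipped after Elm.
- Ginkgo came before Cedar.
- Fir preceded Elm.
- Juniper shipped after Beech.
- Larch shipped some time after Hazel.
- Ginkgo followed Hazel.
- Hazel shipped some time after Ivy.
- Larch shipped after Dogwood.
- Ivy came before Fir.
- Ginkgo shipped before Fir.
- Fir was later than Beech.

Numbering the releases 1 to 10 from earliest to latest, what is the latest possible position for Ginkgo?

Ginkgo must come before Cedar, Elm, and Fir — 3 releases forced after it.
Everything else can be placed before Ginkgo in some valid order, so Ginkgo can sit as late as position 10 − 3 = 7.

7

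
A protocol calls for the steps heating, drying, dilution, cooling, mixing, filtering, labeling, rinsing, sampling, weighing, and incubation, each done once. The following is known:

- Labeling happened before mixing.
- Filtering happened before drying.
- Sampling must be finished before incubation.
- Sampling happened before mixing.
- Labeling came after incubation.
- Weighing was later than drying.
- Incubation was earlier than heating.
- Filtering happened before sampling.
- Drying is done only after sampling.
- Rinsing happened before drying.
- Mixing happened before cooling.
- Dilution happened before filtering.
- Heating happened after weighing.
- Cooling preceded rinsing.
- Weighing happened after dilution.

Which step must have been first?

Dilution has a chain of constraints placing it before every other step, so dilution must be first.

dilution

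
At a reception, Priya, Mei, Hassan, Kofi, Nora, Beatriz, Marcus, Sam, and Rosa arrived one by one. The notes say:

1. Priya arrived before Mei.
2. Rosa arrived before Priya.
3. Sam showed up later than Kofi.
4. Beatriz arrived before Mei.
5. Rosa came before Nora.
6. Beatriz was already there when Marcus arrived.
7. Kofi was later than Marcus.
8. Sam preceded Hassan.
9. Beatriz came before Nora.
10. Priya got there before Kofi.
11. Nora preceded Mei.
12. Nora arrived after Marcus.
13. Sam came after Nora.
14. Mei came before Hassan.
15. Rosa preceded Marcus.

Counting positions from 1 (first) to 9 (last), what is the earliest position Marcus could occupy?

3

Beatriz and Rosa must both come before Marcus — 2 forced predecessors.
Nothing else is forced ahead of Marcus, so their earliest slot is position 2 + 1 = 3.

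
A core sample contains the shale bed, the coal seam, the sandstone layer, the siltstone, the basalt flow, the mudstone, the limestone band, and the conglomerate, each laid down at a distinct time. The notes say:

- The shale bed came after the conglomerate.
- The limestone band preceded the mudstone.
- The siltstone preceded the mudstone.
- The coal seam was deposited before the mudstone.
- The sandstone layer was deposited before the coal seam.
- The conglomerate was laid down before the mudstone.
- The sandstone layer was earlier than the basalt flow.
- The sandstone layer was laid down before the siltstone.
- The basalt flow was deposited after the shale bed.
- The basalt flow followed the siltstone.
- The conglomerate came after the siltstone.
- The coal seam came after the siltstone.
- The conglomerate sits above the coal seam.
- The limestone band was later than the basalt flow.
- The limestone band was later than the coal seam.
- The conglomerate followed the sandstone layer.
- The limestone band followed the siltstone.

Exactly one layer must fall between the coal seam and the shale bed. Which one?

Tracing the constraints gives the coal seam → the conglomerate → the shale bed, so the conglomerate sits after the coal seam and before the shale bed.
No other layer is forced both after the coal seam and before the shale bed.

the conglomerate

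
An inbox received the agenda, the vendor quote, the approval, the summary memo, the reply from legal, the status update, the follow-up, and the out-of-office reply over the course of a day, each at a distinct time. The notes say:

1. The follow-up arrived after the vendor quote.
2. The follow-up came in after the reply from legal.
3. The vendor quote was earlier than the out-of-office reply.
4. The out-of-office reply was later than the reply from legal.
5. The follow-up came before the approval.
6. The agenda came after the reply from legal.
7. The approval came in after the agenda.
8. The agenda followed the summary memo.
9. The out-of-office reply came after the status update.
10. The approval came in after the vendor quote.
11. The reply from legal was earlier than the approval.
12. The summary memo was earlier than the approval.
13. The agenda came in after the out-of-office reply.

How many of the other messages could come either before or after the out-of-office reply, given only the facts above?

Forced before the out-of-office reply: the reply from legal, the status update, and the vendor quote; forced after the out-of-office reply: the agenda and the approval.
That leaves the follow-up and the summary memo with no forced order relative to the out-of-office reply — 2.

2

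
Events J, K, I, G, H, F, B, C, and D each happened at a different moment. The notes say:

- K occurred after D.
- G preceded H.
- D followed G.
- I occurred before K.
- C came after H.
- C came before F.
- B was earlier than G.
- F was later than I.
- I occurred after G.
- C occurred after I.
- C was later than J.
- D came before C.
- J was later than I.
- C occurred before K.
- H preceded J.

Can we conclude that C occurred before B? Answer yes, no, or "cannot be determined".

Tracing the constraints gives B → G → D → C, so B must come before C.
That means C cannot be before B.

no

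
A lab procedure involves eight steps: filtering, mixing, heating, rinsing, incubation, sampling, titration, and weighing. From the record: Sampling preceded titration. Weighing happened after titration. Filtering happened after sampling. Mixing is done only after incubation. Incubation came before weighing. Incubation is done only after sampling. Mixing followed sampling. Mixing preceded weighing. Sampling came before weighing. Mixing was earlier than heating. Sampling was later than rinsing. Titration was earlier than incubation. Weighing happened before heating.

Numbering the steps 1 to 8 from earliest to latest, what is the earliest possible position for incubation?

Rinsing, sampling, and titration must all come before incubation — 3 forced predecessors.
Nothing else is forced ahead of incubation, so its earliest slot is position 3 + 1 = 4.

4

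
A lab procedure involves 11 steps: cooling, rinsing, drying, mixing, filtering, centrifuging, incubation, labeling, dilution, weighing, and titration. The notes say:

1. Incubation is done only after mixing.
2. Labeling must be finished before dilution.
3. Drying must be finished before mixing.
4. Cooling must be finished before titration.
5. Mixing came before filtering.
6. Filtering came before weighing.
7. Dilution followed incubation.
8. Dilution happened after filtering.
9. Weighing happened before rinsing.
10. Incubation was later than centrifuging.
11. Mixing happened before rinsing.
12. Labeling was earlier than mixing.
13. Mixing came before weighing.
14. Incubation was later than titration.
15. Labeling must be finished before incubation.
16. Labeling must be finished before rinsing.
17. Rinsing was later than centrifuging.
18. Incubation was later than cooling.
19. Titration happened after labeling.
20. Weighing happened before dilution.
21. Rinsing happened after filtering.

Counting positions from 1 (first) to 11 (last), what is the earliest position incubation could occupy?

Centrifuging, cooling, drying, labeling, mixing, and titration must all come before incubation — 6 forced predecessors.
Nothing else is forced ahead of incubation, so its earliest slot is position 6 + 1 = 7.

7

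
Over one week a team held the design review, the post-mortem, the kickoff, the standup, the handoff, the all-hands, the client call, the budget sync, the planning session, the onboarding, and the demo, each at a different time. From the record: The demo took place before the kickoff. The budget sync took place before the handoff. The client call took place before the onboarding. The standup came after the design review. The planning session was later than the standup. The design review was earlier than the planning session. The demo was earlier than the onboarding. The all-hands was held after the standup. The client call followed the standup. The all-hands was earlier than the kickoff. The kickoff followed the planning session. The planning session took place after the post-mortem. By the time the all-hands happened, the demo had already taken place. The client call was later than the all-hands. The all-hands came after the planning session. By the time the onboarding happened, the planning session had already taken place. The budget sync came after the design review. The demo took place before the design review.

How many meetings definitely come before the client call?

6

Directly stated before the client call: the all-hands and the standup.
The demo reaches the client call via the demo → the all-hands → the client call.
The design review reaches the client call via the design review → the standup → the client call.
The planning session reaches the client call via the planning session → the all-hands → the client call.
Likewise the post-mortem reaches the client call by chaining the stated constraints.
No chain forces the onboarding (or any of the others) ahead of the client call.
That's the all-hands, the demo, the design review, the planning session, the post-mortem, and the standup — 6 in all.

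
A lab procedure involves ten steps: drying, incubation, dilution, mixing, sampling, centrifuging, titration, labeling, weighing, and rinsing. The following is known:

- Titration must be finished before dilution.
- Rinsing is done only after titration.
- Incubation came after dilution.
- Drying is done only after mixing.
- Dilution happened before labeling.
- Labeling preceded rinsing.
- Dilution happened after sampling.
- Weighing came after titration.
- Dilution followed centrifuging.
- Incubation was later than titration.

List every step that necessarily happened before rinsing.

Directly stated before rinsing: labeling and titration.
Centrifuging reaches rinsing via centrifuging → dilution → labeling → rinsing.
Dilution reaches rinsing via dilution → labeling → rinsing.
Sampling reaches rinsing via sampling → dilution → labeling → rinsing.

centrifuging, dilution, labeling, sampling, titration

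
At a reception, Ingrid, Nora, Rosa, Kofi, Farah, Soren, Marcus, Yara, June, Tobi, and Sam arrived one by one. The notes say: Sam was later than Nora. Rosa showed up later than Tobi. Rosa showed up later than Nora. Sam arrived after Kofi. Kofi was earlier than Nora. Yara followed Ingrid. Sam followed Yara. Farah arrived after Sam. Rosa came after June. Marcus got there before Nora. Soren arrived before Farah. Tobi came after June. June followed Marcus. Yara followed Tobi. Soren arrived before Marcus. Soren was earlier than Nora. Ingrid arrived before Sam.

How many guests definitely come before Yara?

Directly stated before Yara: Ingrid and Tobi.
June reaches Yara via June → Tobi → Yara.
Marcus reaches Yara via Marcus → June → Tobi → Yara.
Soren reaches Yara via Soren → Marcus → June → Tobi → Yara.
That's Ingrid, June, Marcus, Soren, and Tobi — 5 in all.

5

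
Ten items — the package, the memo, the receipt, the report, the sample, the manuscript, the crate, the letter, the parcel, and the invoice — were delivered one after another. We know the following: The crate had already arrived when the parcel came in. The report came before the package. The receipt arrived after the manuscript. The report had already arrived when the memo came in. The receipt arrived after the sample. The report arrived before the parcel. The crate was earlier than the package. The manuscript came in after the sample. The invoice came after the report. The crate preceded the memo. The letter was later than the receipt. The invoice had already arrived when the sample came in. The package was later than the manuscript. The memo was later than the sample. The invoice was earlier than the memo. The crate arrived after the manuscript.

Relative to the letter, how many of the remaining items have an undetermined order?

Forced before the letter: the invoice, the manuscript, the receipt, the report, and the sample.
That leaves the crate, the memo, the package, and the parcel with no forced order relative to the letter — 4.

4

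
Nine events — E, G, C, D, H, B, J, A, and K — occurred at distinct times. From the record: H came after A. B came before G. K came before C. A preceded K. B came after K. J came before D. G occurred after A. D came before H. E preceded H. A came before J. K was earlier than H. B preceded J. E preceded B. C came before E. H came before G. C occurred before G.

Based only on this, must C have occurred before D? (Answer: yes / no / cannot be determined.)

yes

Chain the constraints: C → E → B → J → D. Each link is directly stated, so C comes before D.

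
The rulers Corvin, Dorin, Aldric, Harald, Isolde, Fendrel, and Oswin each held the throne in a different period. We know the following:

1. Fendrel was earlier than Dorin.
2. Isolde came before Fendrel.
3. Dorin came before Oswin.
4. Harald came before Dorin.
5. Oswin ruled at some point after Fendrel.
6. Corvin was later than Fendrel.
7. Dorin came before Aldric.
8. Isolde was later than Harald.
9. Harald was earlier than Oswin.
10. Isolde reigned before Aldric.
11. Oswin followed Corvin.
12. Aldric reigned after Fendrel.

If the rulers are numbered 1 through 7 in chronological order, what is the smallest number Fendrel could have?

Harald and Isolde must both come before Fendrel — 2 forced predecessors.
Nothing else is forced ahead of Fendrel, so their earliest slot is position 2 + 1 = 3.

3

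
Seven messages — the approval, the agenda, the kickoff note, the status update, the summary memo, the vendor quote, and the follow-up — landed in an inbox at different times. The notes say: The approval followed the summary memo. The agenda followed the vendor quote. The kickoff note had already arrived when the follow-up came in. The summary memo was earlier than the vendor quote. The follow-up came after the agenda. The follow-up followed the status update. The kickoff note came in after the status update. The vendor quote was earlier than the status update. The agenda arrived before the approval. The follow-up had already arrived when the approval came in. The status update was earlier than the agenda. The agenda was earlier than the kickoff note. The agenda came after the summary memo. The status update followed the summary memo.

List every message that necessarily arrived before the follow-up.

Directly stated before the follow-up: the agenda, the kickoff note, and the status update.
The summary memo reaches the follow-up via the summary memo → the agenda → the follow-up.
The vendor quote reaches the follow-up via the vendor quote → the agenda → the follow-up.

the agenda, the kickoff note, the status update, the summary memo, the vendor quote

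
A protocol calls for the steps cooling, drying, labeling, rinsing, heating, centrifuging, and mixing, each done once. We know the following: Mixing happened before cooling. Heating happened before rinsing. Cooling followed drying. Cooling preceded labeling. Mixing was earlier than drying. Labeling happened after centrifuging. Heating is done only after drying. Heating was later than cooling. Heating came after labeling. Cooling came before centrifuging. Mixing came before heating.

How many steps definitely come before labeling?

4

Directly stated before labeling: centrifuging and cooling.
Drying reaches labeling via drying → cooling → labeling.
Mixing reaches labeling via mixing → cooling → labeling.
No chain forces rinsing (or any of the others) ahead of labeling.
That's centrifuging, cooling, drying, and mixing — 4 in all.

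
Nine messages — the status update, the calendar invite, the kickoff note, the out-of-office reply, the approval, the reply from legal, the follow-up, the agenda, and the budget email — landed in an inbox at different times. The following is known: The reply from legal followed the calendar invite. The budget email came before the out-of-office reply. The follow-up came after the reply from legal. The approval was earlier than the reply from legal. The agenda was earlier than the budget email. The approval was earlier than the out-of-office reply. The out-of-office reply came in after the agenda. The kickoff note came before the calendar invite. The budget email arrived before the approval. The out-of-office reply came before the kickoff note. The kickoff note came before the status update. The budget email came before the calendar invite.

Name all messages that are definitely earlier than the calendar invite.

Directly stated before the calendar invite: the budget email and the kickoff note.
The agenda reaches the calendar invite via the agenda → the budget email → the calendar invite.
The approval reaches the calendar invite via the approval → the out-of-office reply → the kickoff note → the calendar invite.
The out-of-office reply reaches the calendar invite via the out-of-office reply → the kickoff note → the calendar invite.
No chain forces the reply from legal (or any of the others) ahead of the calendar invite.

the agenda, the approval, the budget email, the kickoff note, the out-of-office reply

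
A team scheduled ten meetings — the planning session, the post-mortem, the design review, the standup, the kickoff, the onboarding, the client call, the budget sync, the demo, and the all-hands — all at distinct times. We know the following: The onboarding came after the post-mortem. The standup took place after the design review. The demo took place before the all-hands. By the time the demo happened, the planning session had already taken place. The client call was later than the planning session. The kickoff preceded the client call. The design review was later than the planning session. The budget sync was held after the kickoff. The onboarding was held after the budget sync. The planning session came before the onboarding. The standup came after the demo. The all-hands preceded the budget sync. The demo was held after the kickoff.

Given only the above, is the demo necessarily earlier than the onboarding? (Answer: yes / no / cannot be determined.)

Chain the constraints: the demo → the all-hands → the budget sync → the onboarding. Each link is directly stated, so the demo comes before the onboarding.

yes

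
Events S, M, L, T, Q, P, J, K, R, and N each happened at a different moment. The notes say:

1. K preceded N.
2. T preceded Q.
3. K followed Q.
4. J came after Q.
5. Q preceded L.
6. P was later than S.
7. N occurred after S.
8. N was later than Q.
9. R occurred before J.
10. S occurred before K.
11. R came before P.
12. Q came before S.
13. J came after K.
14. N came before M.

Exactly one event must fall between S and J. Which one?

K

Tracing the constraints gives S → K → J, so K sits after S and before J.
No other event is forced both after S and before J.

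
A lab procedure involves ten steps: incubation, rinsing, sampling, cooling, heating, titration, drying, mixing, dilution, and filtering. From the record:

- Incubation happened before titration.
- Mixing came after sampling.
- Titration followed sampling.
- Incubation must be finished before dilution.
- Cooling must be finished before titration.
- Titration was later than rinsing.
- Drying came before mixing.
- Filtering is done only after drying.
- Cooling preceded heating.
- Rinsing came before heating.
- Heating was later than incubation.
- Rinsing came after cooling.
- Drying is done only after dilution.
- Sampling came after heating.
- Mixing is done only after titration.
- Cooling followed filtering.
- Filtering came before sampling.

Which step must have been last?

Every other step has a chain of constraints placing it before mixing, so mixing is last.

mixing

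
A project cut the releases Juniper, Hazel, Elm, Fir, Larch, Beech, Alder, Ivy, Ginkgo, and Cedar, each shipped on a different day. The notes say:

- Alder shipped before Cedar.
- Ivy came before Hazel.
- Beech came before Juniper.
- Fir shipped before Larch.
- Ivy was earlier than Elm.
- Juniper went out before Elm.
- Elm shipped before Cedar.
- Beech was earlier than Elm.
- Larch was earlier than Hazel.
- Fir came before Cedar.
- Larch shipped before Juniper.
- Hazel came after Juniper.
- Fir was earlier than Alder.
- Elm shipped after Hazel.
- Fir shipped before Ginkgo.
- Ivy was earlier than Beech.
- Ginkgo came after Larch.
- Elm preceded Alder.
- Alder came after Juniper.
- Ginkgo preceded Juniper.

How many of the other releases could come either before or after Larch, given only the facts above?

Forced before Larch: Fir; forced after Larch: Alder, Cedar, Elm, Ginkgo, Hazel, and Juniper.
That leaves Beech and Ivy with no forced order relative to Larch — 2.

2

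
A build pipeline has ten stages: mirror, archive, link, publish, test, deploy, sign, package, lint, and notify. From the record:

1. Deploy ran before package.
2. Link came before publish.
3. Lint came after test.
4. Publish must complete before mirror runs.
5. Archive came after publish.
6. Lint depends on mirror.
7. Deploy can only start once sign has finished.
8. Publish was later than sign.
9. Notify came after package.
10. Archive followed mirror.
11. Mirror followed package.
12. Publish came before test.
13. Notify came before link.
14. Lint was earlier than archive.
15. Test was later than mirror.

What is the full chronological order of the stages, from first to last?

sign, deploy, package, notify, link, publish, mirror, test, lint, archive

The constraints fix every adjacent pair, so only one ordering works:
sign → deploy → package → notify → link → publish → mirror → test → lint → archive.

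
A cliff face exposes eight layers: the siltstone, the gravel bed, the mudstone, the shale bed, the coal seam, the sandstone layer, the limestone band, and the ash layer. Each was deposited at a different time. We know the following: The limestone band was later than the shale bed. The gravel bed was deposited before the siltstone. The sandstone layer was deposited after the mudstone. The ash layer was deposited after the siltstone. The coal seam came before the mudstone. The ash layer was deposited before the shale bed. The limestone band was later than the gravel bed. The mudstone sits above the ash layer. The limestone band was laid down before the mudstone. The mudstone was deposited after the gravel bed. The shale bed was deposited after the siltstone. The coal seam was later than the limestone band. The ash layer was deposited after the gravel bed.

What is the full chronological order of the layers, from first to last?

The constraints fix every adjacent pair, so only one ordering works:
the gravel bed → the siltstone → the ash layer → the shale bed → the limestone band → the coal seam → the mudstone → the sandstone layer.

the gravel bed, the siltstone, the ash layer, the shale bed, the limestone band, the coal seam, the mudstone, the sandstone layer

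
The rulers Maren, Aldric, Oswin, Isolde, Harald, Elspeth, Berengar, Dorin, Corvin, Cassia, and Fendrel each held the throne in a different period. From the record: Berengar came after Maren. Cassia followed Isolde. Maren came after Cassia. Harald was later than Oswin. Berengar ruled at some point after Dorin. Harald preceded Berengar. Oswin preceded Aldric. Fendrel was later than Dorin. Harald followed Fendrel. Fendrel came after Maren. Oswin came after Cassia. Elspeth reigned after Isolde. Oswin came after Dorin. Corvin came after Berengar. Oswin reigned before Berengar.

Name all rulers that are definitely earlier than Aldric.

Cassia, Dorin, Isolde, Oswin

Directly stated before Aldric: Oswin.
Cassia reaches Aldric via Cassia → Oswin → Aldric.
Dorin reaches Aldric via Dorin → Oswin → Aldric.
Isolde reaches Aldric via Isolde → Cassia → Oswin → Aldric.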